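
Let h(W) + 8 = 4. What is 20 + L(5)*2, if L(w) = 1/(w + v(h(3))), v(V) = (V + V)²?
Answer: 1382/69 ≈ 20.029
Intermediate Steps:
h(W) = -4 (h(W) = -8 + 4 = -4)
v(V) = 4*V² (v(V) = (2*V)² = 4*V²)
L(w) = 1/(64 + w) (L(w) = 1/(w + 4*(-4)²) = 1/(w + 4*16) = 1/(w + 64) = 1/(64 + w))
20 + L(5)*2 = 20 + 2/(64 + 5) = 20 + 2/69 = 1382/69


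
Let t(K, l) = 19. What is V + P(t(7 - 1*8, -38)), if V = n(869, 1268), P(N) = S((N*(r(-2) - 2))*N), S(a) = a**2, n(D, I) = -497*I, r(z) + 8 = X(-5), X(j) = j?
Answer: 28692029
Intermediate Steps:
r(z) = -13 (r(z) = -8 - 5 = -13)
P(N) = 225*N**4 (P(N) = ((N*(-13 - 2))*N)**2 = ((N*(-15))*N)**2 = ((-15*N)*N)**2 = (-15*N**2)**2 = 225*N**4)
V = -630196 (V = -497*1268 = -630196)
V + P(t(7 - 1*8, -38)) = -630196 + 225*19**4 = -630196 + 225*130321 = -630196 + 29322225 = 28692029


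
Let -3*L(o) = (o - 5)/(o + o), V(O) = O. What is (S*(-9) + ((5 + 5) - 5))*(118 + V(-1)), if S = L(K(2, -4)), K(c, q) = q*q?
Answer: 22581/32 ≈ 705.66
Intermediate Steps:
K(c, q) = q²
L(o) = -(-5 + o)/(6*o) (L(o) = -(o - 5)/(3*(o + o)) = -(-5 + o)/(3*(2*o)) = -(-5 + o)*1/(2*o)/3 = -(-5 + o)/(6*o))
S = -11/96 (S = (5 - 1*(-4)²)/(6*((-4)²)) = (⅙)*(5 - 1*16)/16 = (⅙)*(1/16)*(5 - 16) = (⅙)*(1/16)*(-11) = -11/96 ≈ -0.11458)
(S*(-9) + ((5 + 5) - 5))*(118 + V(-1)) = (-11/96*(-9) + ((5 + 5) - 5))*(118 - 1) = (33/32 + (10 - 5))*117 = (33/32 + 5)*117 = (193/32)*117 = 22581/32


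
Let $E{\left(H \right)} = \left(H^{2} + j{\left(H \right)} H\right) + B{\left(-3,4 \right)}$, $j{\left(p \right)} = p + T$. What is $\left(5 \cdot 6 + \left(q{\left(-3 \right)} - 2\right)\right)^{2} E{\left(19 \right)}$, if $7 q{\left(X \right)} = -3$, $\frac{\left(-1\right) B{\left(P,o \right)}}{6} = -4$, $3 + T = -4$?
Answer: $\frac{22833637}{49} \approx 4.6599 \cdot 10^{5}$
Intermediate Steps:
$T = -7$ ($T = -3 - 4 = -7$)
$B{\left(P,o \right)} = 24$ ($B{\left(P,o \right)} = \left(-6\right) \left(-4\right) = 24$)
$j{\left(p \right)} = -7 + p$ ($j{\left(p \right)} = p - 7 = -7 + p$)
$q{\left(X \right)} = - \frac{3}{7}$ ($q{\left(X \right)} = \frac{1}{7} \left(-3\right) = - \frac{3}{7}$)
$E{\left(H \right)} = 24 + H^{2} + H \left(-7 + H\right)$ ($E{\left(H \right)} = \left(H^{2} + \left(-7 + H\right) H\right) + 24 = \left(H^{2} + H \left(-7 + H\right)\right) + 24 = 24 + H^{2} + H \left(-7 + H\right)$)
$\left(5 \cdot 6 + \left(q{\left(-3 \right)} - 2\right)\right)^{2} E{\left(19 \right)} = \left(5 \cdot 6 - \frac{17}{7}\right)^{2} \left(24 + 19^{2} + 19 \left(-7 + 19\right)\right) = \left(30 - \frac{17}{7}\right)^{2} \left(24 + 361 + 19 \cdot 12\right) = \left(\frac{193}{7}\right)^{2} \left(24 + 361 + 228\right) = \frac{37249}{49} \cdot 613 = \frac{22833637}{49}$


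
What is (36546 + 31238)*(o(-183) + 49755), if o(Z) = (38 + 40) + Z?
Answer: 3365475600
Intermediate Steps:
o(Z) = 78 + Z
(36546 + 31238)*(o(-183) + 49755) = (36546 + 31238)*((78 - 183) + 49755) = 67784*(-105 + 49755) = 67784*49650 = 3365475600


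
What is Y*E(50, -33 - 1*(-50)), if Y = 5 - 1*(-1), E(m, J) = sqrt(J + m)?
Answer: 6*sqrt(67) ≈ 49.112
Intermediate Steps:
Y = 6 (Y = 5 + 1 = 6)
Y*E(50, -33 - 1*(-50)) = 6*sqrt((-33 - 1*(-50)) + 50) = 6*sqrt((-33 + 50) + 50) = 6*sqrt(17 + 50) = 6*sqrt(67)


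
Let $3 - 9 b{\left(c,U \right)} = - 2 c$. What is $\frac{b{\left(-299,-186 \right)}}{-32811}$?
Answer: $\frac{595}{295299} \approx 0.0020149$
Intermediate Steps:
$b{\left(c,U \right)} = \frac{1}{3} + \frac{2 c}{9}$ ($b{\left(c,U \right)} = \frac{1}{3} - \frac{\left(-2\right) c}{9} = \frac{1}{3} + \frac{2 c}{9}$)
$\frac{b{\left(-299,-186 \right)}}{-32811} = \frac{\frac{1}{3} + \frac{2}{9} \left(-299\right)}{-32811} = \left(\frac{1}{3} - \frac{598}{9}\right) \left(- \frac{1}{32811}\right) = \left(- \frac{595}{9}\right) \left(- \frac{1}{32811}\right) = \frac{595}{295299}$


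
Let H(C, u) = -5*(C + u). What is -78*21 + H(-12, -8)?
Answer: -1538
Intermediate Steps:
H(C, u) = -5*C - 5*u
-78*21 + H(-12, -8) = -78*21 + (-5*(-12) - 5*(-8)) = -1638 + (60 + 40) = -1638 + 100 = -1538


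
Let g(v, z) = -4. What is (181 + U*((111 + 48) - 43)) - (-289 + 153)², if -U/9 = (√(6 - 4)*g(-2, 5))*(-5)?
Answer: -18315 - 20880*√2 ≈ -47844.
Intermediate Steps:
U = -180*√2 (U = -9*√(6 - 4)*(-4)*(-5) = -9*√2*(-4)*(-5) = -9*(-4*√2)*(-5) = -180*√2 ≈ -254.56)
(181 + U*((111 + 48) - 43)) - (-289 + 153)² = (181 + (-180*√2)*((111 + 48) - 43)) - (-289 + 153)² = (181 + (-180*√2)*(159 - 43)) - 1*(-136)² = (181 - 180*√2*116) - 1*18496 = (181 - 20880*√2) - 18496 = -18315 - 20880*√2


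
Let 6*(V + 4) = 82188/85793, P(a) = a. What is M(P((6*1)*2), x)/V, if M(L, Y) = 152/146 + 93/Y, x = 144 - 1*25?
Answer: -1358360569/2862140638 ≈ -0.47460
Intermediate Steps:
x = 119 (x = 144 - 25 = 119)
M(L, Y) = 76/73 + 93/Y (M(L, Y) = 152*(1/146) + 93/Y = 76/73 + 93/Y)
V = -329474/85793 (V = -4 + (82188/85793)/6 = -4 + (82188*(1/85793))/6 = -4 + (⅙)*(82188/85793) = -4 + 13698/85793 = -329474/85793 ≈ -3.8403)
M(P((6*1)*2), x)/V = (76/73 + 93/119)/(-329474/85793) = (76/73 + 93*(1/119))*(-85793/329474) = (76/73 + 93/119)*(-85793/329474) = (15833/8687)*(-85793/329474) = -1358360569/2862140638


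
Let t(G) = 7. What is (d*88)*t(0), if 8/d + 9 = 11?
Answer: 2464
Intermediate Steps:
d = 4 (d = 8/(-9 + 11) = 8/2 = 8*(½) = 4)
(d*88)*t(0) = (4*88)*7 = 352*7 = 2464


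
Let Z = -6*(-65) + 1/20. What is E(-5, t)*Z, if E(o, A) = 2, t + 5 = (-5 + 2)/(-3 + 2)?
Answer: 7801/10 ≈ 780.10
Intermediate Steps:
t = -2 (t = -5 + (-5 + 2)/(-3 + 2) = -5 - 3/(-1) = -5 - 3*(-1) = -5 + 3 = -2)
Z = 7801/20 (Z = 390 + 1/20 = 7801/20 ≈ 390.05)
E(-5, t)*Z = 2*(7801/20) = 7801/10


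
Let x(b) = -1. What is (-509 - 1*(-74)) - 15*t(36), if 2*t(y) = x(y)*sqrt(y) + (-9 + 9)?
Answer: -390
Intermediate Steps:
t(y) = -sqrt(y)/2 (t(y) = (-sqrt(y) + (-9 + 9))/2 = (-sqrt(y) + 0)/2 = (-sqrt(y))/2 = -sqrt(y)/2)
(-509 - 1*(-74)) - 15*t(36) = (-509 - 1*(-74)) - (-15)*sqrt(36)/2 = (-509 + 74) - (-15)*6/2 = -435 - 15*(-3) = -435 + 45 = -390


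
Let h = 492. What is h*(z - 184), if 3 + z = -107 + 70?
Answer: -110208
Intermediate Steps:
z = -40 (z = -3 + (-107 + 70) = -3 - 37 = -40)
h*(z - 184) = 492*(-40 - 184) = 492*(-224) = -110208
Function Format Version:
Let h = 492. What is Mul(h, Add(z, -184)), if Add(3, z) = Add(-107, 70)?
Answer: -110208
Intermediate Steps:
z = -40 (z = Add(-3, Add(-107, 70)) = Add(-3, -37) = -40)
Mul(h, Add(z, -184)) = Mul(492, Add(-40, -184)) = Mul(492, -224) = -110208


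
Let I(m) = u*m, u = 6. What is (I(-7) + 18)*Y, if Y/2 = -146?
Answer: 7008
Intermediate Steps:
I(m) = 6*m
Y = -292 (Y = 2*(-146) = -292)
(I(-7) + 18)*Y = (6*(-7) + 18)*(-292) = (-42 + 18)*(-292) = -24*(-292) = 7008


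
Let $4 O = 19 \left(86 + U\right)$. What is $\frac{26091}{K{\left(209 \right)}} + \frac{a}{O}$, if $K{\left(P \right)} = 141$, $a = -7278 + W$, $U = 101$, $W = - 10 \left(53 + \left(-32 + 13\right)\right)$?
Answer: $\frac{29468257}{166991} \approx 176.47$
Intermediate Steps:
$W = -340$ ($W = - 10 \left(53 - 19\right) = \left(-10\right) 34 = -340$)
$O = \frac{3553}{4}$ ($O = \frac{19 \left(86 + 101\right)}{4} = \frac{19 \cdot 187}{4} = \frac{1}{4} \cdot 3553 = \frac{3553}{4} \approx 888.25$)
$a = -7618$ ($a = -7278 - 340 = -7618$)
$\frac{26091}{K{\left(209 \right)}} + \frac{a}{O} = \frac{26091}{141} - \frac{7618}{\frac{3553}{4}} = 26091 \cdot \frac{1}{141} - \frac{30472}{3553} = \frac{8697}{47} - \frac{30472}{3553} = \frac{29468257}{166991}$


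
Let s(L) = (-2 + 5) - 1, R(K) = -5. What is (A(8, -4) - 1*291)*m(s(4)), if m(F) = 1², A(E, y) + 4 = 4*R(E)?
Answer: -315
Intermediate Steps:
s(L) = 2 (s(L) = 3 - 1 = 2)
A(E, y) = -24 (A(E, y) = -4 + 4*(-5) = -4 - 20 = -24)
m(F) = 1
(A(8, -4) - 1*291)*m(s(4)) = (-24 - 1*291)*1 = (-24 - 291)*1 = -315*1 = -315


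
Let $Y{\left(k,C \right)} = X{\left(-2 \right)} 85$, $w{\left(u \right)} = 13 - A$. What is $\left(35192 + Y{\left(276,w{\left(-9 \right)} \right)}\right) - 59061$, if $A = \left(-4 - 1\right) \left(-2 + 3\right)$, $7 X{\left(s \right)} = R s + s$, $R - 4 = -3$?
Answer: $- \frac{167423}{7} \approx -23918.0$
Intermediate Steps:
$R = 1$ ($R = 4 - 3 = 1$)
$X{\left(s \right)} = \frac{2 s}{7}$ ($X{\left(s \right)} = \frac{1 s + s}{7} = \frac{s + s}{7} = \frac{2 s}{7}$)
$A = -5$ ($A = \left(-5\right) 1 = -5$)
$w{\left(u \right)} = 18$ ($w{\left(u \right)} = 13 - -5 = 13 + 5 = 18$)
$Y{\left(k,C \right)} = - \frac{340}{7}$ ($Y{\left(k,C \right)} = \frac{2}{7} \left(-2\right) 85 = \left(- \frac{4}{7}\right) 85 = - \frac{340}{7}$)
$\left(35192 + Y{\left(276,w{\left(-9 \right)} \right)}\right) - 59061 = \left(35192 - \frac{340}{7}\right) - 59061 = \frac{246004}{7} - 59061 = - \frac{167423}{7}$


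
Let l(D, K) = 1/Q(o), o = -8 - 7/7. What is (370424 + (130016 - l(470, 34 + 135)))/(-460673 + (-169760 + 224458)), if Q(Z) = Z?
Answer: -4503961/3653775 ≈ -1.2327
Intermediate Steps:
o = -9 (o = -8 - 7*⅐ = -8 - 1 = -9)
l(D, K) = -⅑ (l(D, K) = 1/(-9) = -⅑)
(370424 + (130016 - l(470, 34 + 135)))/(-460673 + (-169760 + 224458)) = (370424 + (130016 - 1*(-⅑)))/(-460673 + (-169760 + 224458)) = (370424 + (130016 + ⅑))/(-460673 + 54698) = (370424 + 1170145/9)/(-405975) = (4503961/9)*(-1/405975) = -4503961/3653775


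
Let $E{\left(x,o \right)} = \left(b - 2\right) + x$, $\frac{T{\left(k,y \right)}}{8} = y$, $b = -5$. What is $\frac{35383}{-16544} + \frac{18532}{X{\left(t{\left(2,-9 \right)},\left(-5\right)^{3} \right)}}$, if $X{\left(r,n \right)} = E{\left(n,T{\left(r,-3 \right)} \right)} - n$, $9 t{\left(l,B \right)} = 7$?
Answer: $- \frac{306841089}{115808} \approx -2649.6$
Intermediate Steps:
$T{\left(k,y \right)} = 8 y$
$t{\left(l,B \right)} = \frac{7}{9}$ ($t{\left(l,B \right)} = \frac{1}{9} \cdot 7 = \frac{7}{9}$)
$E{\left(x,o \right)} = -7 + x$ ($E{\left(x,o \right)} = \left(-5 - 2\right) + x = -7 + x$)
$X{\left(r,n \right)} = -7$ ($X{\left(r,n \right)} = \left(-7 + n\right) - n = -7$)
$\frac{35383}{-16544} + \frac{18532}{X{\left(t{\left(2,-9 \right)},\left(-5\right)^{3} \right)}} = \frac{35383}{-16544} + \frac{18532}{-7} = 35383 \left(- \frac{1}{16544}\right) + 18532 \left(- \frac{1}{7}\right) = - \frac{35383}{16544} - \frac{18532}{7} = - \frac{306841089}{115808}$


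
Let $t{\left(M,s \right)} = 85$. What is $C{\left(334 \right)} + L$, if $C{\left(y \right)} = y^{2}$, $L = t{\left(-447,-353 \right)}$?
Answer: $111641$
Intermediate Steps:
$L = 85$
$C{\left(334 \right)} + L = 334^{2} + 85 = 111556 + 85 = 111641$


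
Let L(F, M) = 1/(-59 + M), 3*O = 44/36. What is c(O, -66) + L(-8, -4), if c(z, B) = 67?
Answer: 4220/63 ≈ 66.984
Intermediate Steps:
O = 11/27 (O = (44/36)/3 = (44*(1/36))/3 = (⅓)*(11/9) = 11/27 ≈ 0.40741)
c(O, -66) + L(-8, -4) = 67 + 1/(-59 - 4) = 67 + 1/(-63) = 67 - 1/63 = 4220/63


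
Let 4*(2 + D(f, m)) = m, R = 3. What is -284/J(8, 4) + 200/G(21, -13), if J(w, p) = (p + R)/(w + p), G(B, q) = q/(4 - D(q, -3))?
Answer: -53754/91 ≈ -590.70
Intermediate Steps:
D(f, m) = -2 + m/4
G(B, q) = 4*q/27 (G(B, q) = q/(4 - (-2 + (¼)*(-3))) = q/(4 - (-2 - ¾)) = q/(4 - 1*(-11/4)) = q/(4 + 11/4) = q/(27/4) = q*(4/27) = 4*q/27)
J(w, p) = (3 + p)/(p + w) (J(w, p) = (p + 3)/(w + p) = (3 + p)/(p + w))
-284/J(8, 4) + 200/G(21, -13) = -284*(4 + 8)/(3 + 4) + 200/(((4/27)*(-13))) = -284/(7/12) + 200/(-52/27) = -284/((1/12)*7) + 200*(-27/52) = -284/7/12 - 1350/13 = -284*12/7 - 1350/13 = -3408/7 - 1350/13 = -53754/91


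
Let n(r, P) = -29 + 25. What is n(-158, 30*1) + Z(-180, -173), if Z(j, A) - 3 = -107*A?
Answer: 18510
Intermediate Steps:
n(r, P) = -4
Z(j, A) = 3 - 107*A
n(-158, 30*1) + Z(-180, -173) = -4 + (3 - 107*(-173)) = -4 + (3 + 18511) = -4 + 18514 = 18510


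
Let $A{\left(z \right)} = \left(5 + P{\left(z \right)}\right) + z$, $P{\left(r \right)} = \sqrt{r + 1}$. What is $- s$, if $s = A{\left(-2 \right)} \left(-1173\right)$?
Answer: $3519 + 1173 i \approx 3519.0 + 1173.0 i$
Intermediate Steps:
$P{\left(r \right)} = \sqrt{1 + r}$
$A{\left(z \right)} = 5 + z + \sqrt{1 + z}$ ($A{\left(z \right)} = \left(5 + \sqrt{1 + z}\right) + z = 5 + z + \sqrt{1 + z}$)
$s = -3519 - 1173 i$ ($s = \left(5 - 2 + \sqrt{1 - 2}\right) \left(-1173\right) = \left(5 - 2 + \sqrt{-1}\right) \left(-1173\right) = \left(5 - 2 + i\right) \left(-1173\right) = \left(3 + i\right) \left(-1173\right) = -3519 - 1173 i \approx -3519.0 - 1173.0 i$)
$- s = - (-3519 - 1173 i) = 3519 + 1173 i$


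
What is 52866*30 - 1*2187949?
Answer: -601969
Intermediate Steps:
52866*30 - 1*2187949 = 1585980 - 2187949 = -601969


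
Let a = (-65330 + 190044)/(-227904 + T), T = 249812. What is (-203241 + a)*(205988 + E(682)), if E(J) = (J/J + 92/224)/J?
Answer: -17514035360533457675/418355168 ≈ -4.1864e+10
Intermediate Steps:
E(J) = 79/(56*J) (E(J) = (1 + 92*(1/224))/J = (1 + 23/56)/J = 79/(56*J))
a = 62357/10954 (a = (-65330 + 190044)/(-227904 + 249812) = 124714/21908 = 124714*(1/21908) = 62357/10954 ≈ 5.6926)
(-203241 + a)*(205988 + E(682)) = (-203241 + 62357/10954)*(205988 + (79/56)/682) = -2226239557*(205988 + (79/56)*(1/682))/10954 = -2226239557*(205988 + 79/38192)/10954 = -2226239557/10954*7867093775/38192 = -17514035360533457675/418355168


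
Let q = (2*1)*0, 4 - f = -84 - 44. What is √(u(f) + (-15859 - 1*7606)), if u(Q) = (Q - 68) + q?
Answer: I*√23401 ≈ 152.97*I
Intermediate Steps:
f = 132 (f = 4 - (-84 - 44) = 4 - 1*(-128) = 4 + 128 = 132)
q = 0 (q = 2*0 = 0)
u(Q) = -68 + Q (u(Q) = (Q - 68) + 0 = (-68 + Q) + 0 = -68 + Q)
√(u(f) + (-15859 - 1*7606)) = √((-68 + 132) + (-15859 - 1*7606)) = √(64 + (-15859 - 7606)) = √(64 - 23465) = √(-23401) = I*√23401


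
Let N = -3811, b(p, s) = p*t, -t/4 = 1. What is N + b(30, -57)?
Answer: -3931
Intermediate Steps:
t = -4 (t = -4*1 = -4)
b(p, s) = -4*p (b(p, s) = p*(-4) = -4*p)
N + b(30, -57) = -3811 - 4*30 = -3811 - 120 = -3931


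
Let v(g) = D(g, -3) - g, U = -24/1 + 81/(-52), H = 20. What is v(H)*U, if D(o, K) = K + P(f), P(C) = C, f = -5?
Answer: 9303/13 ≈ 715.62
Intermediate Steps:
D(o, K) = -5 + K (D(o, K) = K - 5 = -5 + K)
U = -1329/52 (U = -24*1 + 81*(-1/52) = -24 - 81/52 = -1329/52 ≈ -25.558)
v(g) = -8 - g (v(g) = (-5 - 3) - g = -8 - g)
v(H)*U = (-8 - 1*20)*(-1329/52) = (-8 - 20)*(-1329/52) = -28*(-1329/52) = 9303/13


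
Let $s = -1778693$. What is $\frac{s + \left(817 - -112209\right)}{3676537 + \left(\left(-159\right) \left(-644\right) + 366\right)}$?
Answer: $- \frac{1665667}{3779299} \approx -0.44073$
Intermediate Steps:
$\frac{s + \left(817 - -112209\right)}{3676537 + \left(\left(-159\right) \left(-644\right) + 366\right)} = \frac{-1778693 + \left(817 - -112209\right)}{3676537 + \left(\left(-159\right) \left(-644\right) + 366\right)} = \frac{-1778693 + \left(817 + 112209\right)}{3676537 + \left(102396 + 366\right)} = \frac{-1778693 + 113026}{3676537 + 102762} = - \frac{1665667}{3779299}$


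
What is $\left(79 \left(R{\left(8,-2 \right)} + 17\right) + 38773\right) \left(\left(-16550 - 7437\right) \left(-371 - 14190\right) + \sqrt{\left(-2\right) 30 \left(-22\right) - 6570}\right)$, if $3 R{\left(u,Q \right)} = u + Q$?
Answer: $14066689549718 + 201370 i \sqrt{210} \approx 1.4067 \cdot 10^{13} + 2.9181 \cdot 10^{6} i$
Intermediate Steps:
$R{\left(u,Q \right)} = \frac{Q}{3} + \frac{u}{3}$ ($R{\left(u,Q \right)} = \frac{u + Q}{3} = \frac{Q + u}{3} = \frac{Q}{3} + \frac{u}{3}$)
$\left(79 \left(R{\left(8,-2 \right)} + 17\right) + 38773\right) \left(\left(-16550 - 7437\right) \left(-371 - 14190\right) + \sqrt{\left(-2\right) 30 \left(-22\right) - 6570}\right) = \left(79 \left(\left(\frac{1}{3} \left(-2\right) + \frac{1}{3} \cdot 8\right) + 17\right) + 38773\right) \left(\left(-16550 - 7437\right) \left(-371 - 14190\right) + \sqrt{\left(-2\right) 30 \left(-22\right) - 6570}\right) = \left(79 \left(\left(- \frac{2}{3} + \frac{8}{3}\right) + 17\right) + 38773\right) \left(\left(-23987\right) \left(-14561\right) + \sqrt{\left(-60\right) \left(-22\right) - 6570}\right) = \left(79 \left(2 + 17\right) + 38773\right) \left(349274707 + \sqrt{1320 - 6570}\right) = \left(79 \cdot 19 + 38773\right) \left(349274707 + \sqrt{-5250}\right) = \left(1501 + 38773\right) \left(349274707 + 5 i \sqrt{210}\right) = 40274 \left(349274707 + 5 i \sqrt{210}\right) = 14066689549718 + 201370 i \sqrt{210}$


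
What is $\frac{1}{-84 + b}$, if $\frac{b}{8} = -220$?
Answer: $- \frac{1}{1844} \approx -0.0005423$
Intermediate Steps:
$b = -1760$ ($b = 8 \left(-220\right) = -1760$)
$\frac{1}{-84 + b} = \frac{1}{-84 - 1760} = \frac{1}{-1844} = - \frac{1}{1844}$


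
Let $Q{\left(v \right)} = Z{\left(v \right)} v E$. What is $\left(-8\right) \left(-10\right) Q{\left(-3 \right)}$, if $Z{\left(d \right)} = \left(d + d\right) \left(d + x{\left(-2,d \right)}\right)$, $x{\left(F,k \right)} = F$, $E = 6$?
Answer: $-43200$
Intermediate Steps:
$Z{\left(d \right)} = 2 d \left(-2 + d\right)$ ($Z{\left(d \right)} = \left(d + d\right) \left(d - 2\right) = 2 d \left(-2 + d\right)$)
$Q{\left(v \right)} = 12 v^{2} \left(-2 + v\right)$ ($Q{\left(v \right)} = 2 v \left(-2 + v\right) v 6 = 2 v^{2} \left(-2 + v\right) 6 = 12 v^{2} \left(-2 + v\right)$)
$\left(-8\right) \left(-10\right) Q{\left(-3 \right)} = \left(-8\right) \left(-10\right) 12 \left(-3\right)^{2} \left(-2 - 3\right) = 80 \cdot 12 \cdot 9 \left(-5\right) = 80 \left(-540\right) = -43200$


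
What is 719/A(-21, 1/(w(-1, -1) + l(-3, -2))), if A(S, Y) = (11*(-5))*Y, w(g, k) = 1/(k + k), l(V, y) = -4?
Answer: 6471/110 ≈ 58.827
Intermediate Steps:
w(g, k) = 1/(2*k)
A(S, Y) = -55*Y
719/A(-21, 1/(w(-1, -1) + l(-3, -2))) = 719/((-55/((½)/(-1) - 4))) = 719/((-55/((½)*(-1) - 4))) = 719/((-55/(-½ - 4))) = 719/((-55/(-9/2))) = 719/((-55*(-2/9))) = 719/(110/9) = 719*(9/110) = 6471/110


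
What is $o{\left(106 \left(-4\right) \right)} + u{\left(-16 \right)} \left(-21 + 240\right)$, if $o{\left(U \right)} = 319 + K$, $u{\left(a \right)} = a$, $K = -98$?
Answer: $-3283$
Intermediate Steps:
$o{\left(U \right)} = 221$ ($o{\left(U \right)} = 319 - 98 = 221$)
$o{\left(106 \left(-4\right) \right)} + u{\left(-16 \right)} \left(-21 + 240\right) = 221 - 16 \left(-21 + 240\right) = 221 - 3504 = -3283$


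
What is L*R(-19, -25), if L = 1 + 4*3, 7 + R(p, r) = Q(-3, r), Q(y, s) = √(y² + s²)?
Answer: -91 + 13*√634 ≈ 236.33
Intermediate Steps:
Q(y, s) = √(s² + y²)
R(p, r) = -7 + √(9 + r²) (R(p, r) = -7 + √(r² + (-3)²) = -7 + √(r² + 9) = -7 + √(9 + r²))
L = 13 (L = 1 + 12 = 13)
L*R(-19, -25) = 13*(-7 + √(9 + (-25)²)) = 13*(-7 + √(9 + 625)) = 13*(-7 + √634) = -91 + 13*√634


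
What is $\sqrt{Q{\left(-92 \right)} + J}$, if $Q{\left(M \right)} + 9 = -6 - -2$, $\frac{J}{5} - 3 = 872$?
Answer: $\sqrt{4362} \approx 66.045$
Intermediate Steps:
$J = 4375$ ($J = 15 + 5 \cdot 872 = 15 + 4360 = 4375$)
$Q{\left(M \right)} = -13$ ($Q{\left(M \right)} = -9 - 4 = -13$)
$\sqrt{Q{\left(-92 \right)} + J} = \sqrt{-13 + 4375} = \sqrt{4362}$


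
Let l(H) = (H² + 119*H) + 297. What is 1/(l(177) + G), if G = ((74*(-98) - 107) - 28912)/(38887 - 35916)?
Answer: 2971/156502748 ≈ 1.8984e-5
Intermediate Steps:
l(H) = 297 + H² + 119*H
G = -36271/2971 (G = ((-7252 - 107) - 28912)/2971 = (-7359 - 28912)*(1/2971) = -36271*1/2971 = -36271/2971 ≈ -12.208)
1/(l(177) + G) = 1/((297 + 177² + 119*177) - 36271/2971) = 1/((297 + 31329 + 21063) - 36271/2971) = 1/(52689 - 36271/2971) = 1/(156502748/2971) = 2971/156502748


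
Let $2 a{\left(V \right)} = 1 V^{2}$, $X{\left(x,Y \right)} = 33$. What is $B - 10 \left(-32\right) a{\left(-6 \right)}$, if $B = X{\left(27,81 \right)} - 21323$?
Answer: $-15530$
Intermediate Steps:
$a{\left(V \right)} = \frac{V^{2}}{2}$ ($a{\left(V \right)} = \frac{1 V^{2}}{2} = \frac{V^{2}}{2}$)
$B = -21290$ ($B = 33 - 21323 = -21290$)
$B - 10 \left(-32\right) a{\left(-6 \right)} = -21290 - 10 \left(-32\right) \frac{\left(-6\right)^{2}}{2} = -21290 - - 320 \cdot \frac{1}{2} \cdot 36 = -21290 - \left(-320\right) 18 = -21290 - -5760 = -21290 + 5760 = -15530$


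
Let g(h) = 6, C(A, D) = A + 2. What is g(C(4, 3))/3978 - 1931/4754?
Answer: -1275499/3151902 ≈ -0.40468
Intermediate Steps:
C(A, D) = 2 + A
g(C(4, 3))/3978 - 1931/4754 = 6/3978 - 1931/4754 = 6*(1/3978) - 1931*1/4754 = 1/663 - 1931/4754 = -1275499/3151902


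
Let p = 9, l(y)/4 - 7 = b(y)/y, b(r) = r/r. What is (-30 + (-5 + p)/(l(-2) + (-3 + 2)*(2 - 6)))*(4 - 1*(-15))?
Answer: -8512/15 ≈ -567.47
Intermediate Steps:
b(r) = 1
l(y) = 28 + 4/y (l(y) = 28 + 4*(1/y) = 28 + 4/y)
(-30 + (-5 + p)/(l(-2) + (-3 + 2)*(2 - 6)))*(4 - 1*(-15)) = (-30 + (-5 + 9)/((28 + 4/(-2)) + (-3 + 2)*(2 - 6)))*(4 - 1*(-15)) = (-30 + 4/((28 + 4*(-1/2)) - 1*(-4)))*(4 + 15) = (-30 + 4/((28 - 2) + 4))*19 = (-30 + 4/(26 + 4))*19 = (-30 + 4/30)*19 = (-30 + 4*(1/30))*19 = (-30 + 2/15)*19 = -448/15*19 = -8512/15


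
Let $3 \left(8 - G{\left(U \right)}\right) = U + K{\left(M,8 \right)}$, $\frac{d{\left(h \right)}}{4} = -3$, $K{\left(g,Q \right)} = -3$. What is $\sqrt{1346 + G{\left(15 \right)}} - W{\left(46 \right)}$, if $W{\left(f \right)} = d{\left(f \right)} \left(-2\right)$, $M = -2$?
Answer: $-24 + 15 \sqrt{6} \approx 12.742$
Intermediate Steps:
$d{\left(h \right)} = -12$ ($d{\left(h \right)} = 4 \left(-3\right) = -12$)
$G{\left(U \right)} = 9 - \frac{U}{3}$ ($G{\left(U \right)} = 8 - \frac{U - 3}{3} = 8 - \frac{-3 + U}{3} = 8 - \left(-1 + \frac{U}{3}\right) = 9 - \frac{U}{3}$)
$W{\left(f \right)} = 24$ ($W{\left(f \right)} = \left(-12\right) \left(-2\right) = 24$)
$\sqrt{1346 + G{\left(15 \right)}} - W{\left(46 \right)} = \sqrt{1346 + \left(9 - 5\right)} - 24 = \sqrt{1346 + 4} - 24 = \sqrt{1350} - 24 = 15 \sqrt{6} - 24 = -24 + 15 \sqrt{6}$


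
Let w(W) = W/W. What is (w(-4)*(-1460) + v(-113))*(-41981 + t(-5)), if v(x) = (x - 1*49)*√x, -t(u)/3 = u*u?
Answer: 61401760 + 6813072*I*√113 ≈ 6.1402e+7 + 7.2424e+7*I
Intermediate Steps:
w(W) = 1
t(u) = -3*u² (t(u) = -3*u*u = -3*u²)
v(x) = √x*(-49 + x) (v(x) = (x - 49)*√x = (-49 + x)*√x = √x*(-49 + x))
(w(-4)*(-1460) + v(-113))*(-41981 + t(-5)) = (1*(-1460) + √(-113)*(-49 - 113))*(-41981 - 3*(-5)²) = (-1460 + (I*√113)*(-162))*(-41981 - 3*25) = (-1460 - 162*I*√113)*(-41981 - 75) = (-1460 - 162*I*√113)*(-42056) = 61401760 + 6813072*I*√113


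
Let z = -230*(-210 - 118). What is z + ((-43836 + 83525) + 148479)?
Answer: 263608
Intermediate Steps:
z = 75440 (z = -230*(-328) = 75440)
z + ((-43836 + 83525) + 148479) = 75440 + ((-43836 + 83525) + 148479) = 75440 + (39689 + 148479) = 75440 + 188168 = 263608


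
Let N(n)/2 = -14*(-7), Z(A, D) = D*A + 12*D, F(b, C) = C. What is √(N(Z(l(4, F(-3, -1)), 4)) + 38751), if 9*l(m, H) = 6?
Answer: √38947 ≈ 197.35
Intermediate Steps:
l(m, H) = ⅔ (l(m, H) = (⅑)*6 = ⅔)
Z(A, D) = 12*D + A*D (Z(A, D) = A*D + 12*D = 12*D + A*D)
N(n) = 196 (N(n) = 2*(-14*(-7)) = 2*98 = 196)
√(N(Z(l(4, F(-3, -1)), 4)) + 38751) = √(196 + 38751) = √38947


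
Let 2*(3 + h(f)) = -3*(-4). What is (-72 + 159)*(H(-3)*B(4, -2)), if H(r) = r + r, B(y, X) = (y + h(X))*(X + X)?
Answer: 14616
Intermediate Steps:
h(f) = 3 (h(f) = -3 + (-3*(-4))/2 = -3 + (1/2)*12 = -3 + 6 = 3)
B(y, X) = 2*X*(3 + y) (B(y, X) = (y + 3)*(X + X) = (3 + y)*(2*X) = 2*X*(3 + y))
H(r) = 2*r
(-72 + 159)*(H(-3)*B(4, -2)) = (-72 + 159)*((2*(-3))*(2*(-2)*(3 + 4))) = 87*(-12*(-2)*7) = 87*(-6*(-28)) = 87*168 = 14616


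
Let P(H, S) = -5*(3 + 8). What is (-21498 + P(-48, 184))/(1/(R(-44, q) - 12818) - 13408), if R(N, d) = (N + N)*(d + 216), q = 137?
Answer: 945788746/588369857 ≈ 1.6075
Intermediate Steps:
R(N, d) = 2*N*(216 + d) (R(N, d) = (2*N)*(216 + d) = 2*N*(216 + d))
P(H, S) = -55 (P(H, S) = -5*11 = -55)
(-21498 + P(-48, 184))/(1/(R(-44, q) - 12818) - 13408) = (-21498 - 55)/(1/(2*(-44)*(216 + 137) - 12818) - 13408) = -21553/(1/(2*(-44)*353 - 12818) - 13408) = -21553/(1/(-31064 - 12818) - 13408) = -21553/(1/(-43882) - 13408) = -21553/(-1/43882 - 13408) = -21553/(-588369857/43882) = -21553*(-43882/588369857) = 945788746/588369857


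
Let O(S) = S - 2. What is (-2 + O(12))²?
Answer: 64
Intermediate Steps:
O(S) = -2 + S
(-2 + O(12))² = (-2 + (-2 + 12))² = (-2 + 10)² = 8² = 64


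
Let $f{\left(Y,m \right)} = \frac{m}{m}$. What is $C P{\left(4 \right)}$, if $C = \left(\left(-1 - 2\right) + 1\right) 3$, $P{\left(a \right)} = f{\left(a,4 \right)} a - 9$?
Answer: $30$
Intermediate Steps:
$f{\left(Y,m \right)} = 1$
$P{\left(a \right)} = -9 + a$ ($P{\left(a \right)} = 1 a - 9 = a - 9 = -9 + a$)
$C = -6$ ($C = \left(-3 + 1\right) 3 = \left(-2\right) 3 = -6$)
$C P{\left(4 \right)} = - 6 \left(-9 + 4\right) = \left(-6\right) \left(-5\right) = 30$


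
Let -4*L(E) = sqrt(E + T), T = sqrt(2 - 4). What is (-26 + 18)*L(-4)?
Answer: 2*sqrt(-4 + I*sqrt(2)) ≈ 0.69662 + 4.0602*I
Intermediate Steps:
T = I*sqrt(2) (T = sqrt(-2) = I*sqrt(2) ≈ 1.4142*I)
L(E) = -sqrt(E + I*sqrt(2))/4
(-26 + 18)*L(-4) = (-26 + 18)*(-sqrt(-4 + I*sqrt(2))/4) = -(-2)*sqrt(-4 + I*sqrt(2)) = 2*sqrt(-4 + I*sqrt(2))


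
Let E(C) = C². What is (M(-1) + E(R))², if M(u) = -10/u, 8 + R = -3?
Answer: 17161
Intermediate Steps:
R = -11 (R = -8 - 3 = -11)
(M(-1) + E(R))² = (-10/(-1) + (-11)²)² = (-10*(-1) + 121)² = (10 + 121)² = 131² = 17161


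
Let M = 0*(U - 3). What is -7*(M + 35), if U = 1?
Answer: -245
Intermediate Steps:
M = 0 (M = 0*(1 - 3) = 0*(-2) = 0)
-7*(M + 35) = -7*(0 + 35) = -7*35 = -245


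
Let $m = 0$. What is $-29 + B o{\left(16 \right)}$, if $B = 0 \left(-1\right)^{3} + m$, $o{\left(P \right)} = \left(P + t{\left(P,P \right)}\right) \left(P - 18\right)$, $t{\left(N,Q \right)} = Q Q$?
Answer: $-29$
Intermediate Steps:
$t{\left(N,Q \right)} = Q^{2}$
$o{\left(P \right)} = \left(-18 + P\right) \left(P + P^{2}\right)$ ($o{\left(P \right)} = \left(P + P^{2}\right) \left(P - 18\right) = \left(P + P^{2}\right) \left(-18 + P\right) = \left(-18 + P\right) \left(P + P^{2}\right)$)
$B = 0$ ($B = 0 \left(-1\right)^{3} + 0 = 0 \left(-1\right) + 0 = 0 + 0 = 0$)
$-29 + B o{\left(16 \right)} = -29 + 0 \cdot 16 \left(-18 + 16^{2} - 272\right) = -29 + 0 \cdot 16 \left(-18 + 256 - 272\right) = -29 + 0 \cdot 16 \left(-34\right) = -29 + 0 \left(-544\right) = -29 + 0 = -29$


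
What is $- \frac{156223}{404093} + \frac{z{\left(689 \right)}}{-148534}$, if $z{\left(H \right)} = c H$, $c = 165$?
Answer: $- \frac{69143739787}{60021549662} \approx -1.152$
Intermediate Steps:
$z{\left(H \right)} = 165 H$
$- \frac{156223}{404093} + \frac{z{\left(689 \right)}}{-148534} = - \frac{156223}{404093} + \frac{165 \cdot 689}{-148534} = \left(-156223\right) \frac{1}{404093} + 113685 \left(- \frac{1}{148534}\right) = - \frac{156223}{404093} - \frac{113685}{148534} = - \frac{69143739787}{60021549662}$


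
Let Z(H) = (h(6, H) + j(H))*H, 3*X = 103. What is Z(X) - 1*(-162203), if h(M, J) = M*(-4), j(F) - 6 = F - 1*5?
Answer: 1463329/9 ≈ 1.6259e+5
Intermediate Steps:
j(F) = 1 + F (j(F) = 6 + (F - 1*5) = 6 + (F - 5) = 6 + (-5 + F) = 1 + F)
X = 103/3 (X = (1/3)*103 = 103/3 ≈ 34.333)
h(M, J) = -4*M
Z(H) = H*(-23 + H) (Z(H) = (-4*6 + (1 + H))*H = (-24 + (1 + H))*H = (-23 + H)*H = H*(-23 + H))
Z(X) - 1*(-162203) = 103*(-23 + 103/3)/3 - 1*(-162203) = (103/3)*(34/3) + 162203 = 3502/9 + 162203 = 1463329/9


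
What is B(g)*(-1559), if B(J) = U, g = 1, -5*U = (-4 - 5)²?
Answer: 126279/5 ≈ 25256.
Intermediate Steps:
U = -81/5 (U = -(-4 - 5)²/5 = -⅕*(-9)² = -⅕*81 = -81/5 ≈ -16.200)
B(J) = -81/5
B(g)*(-1559) = -81/5*(-1559) = 126279/5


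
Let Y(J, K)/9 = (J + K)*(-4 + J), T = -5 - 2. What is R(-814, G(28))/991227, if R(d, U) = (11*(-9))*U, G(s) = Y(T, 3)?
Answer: -13068/330409 ≈ -0.039551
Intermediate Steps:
T = -7
Y(J, K) = 9*(-4 + J)*(J + K) (Y(J, K) = 9*((J + K)*(-4 + J)) = 9*((-4 + J)*(J + K)) = 9*(-4 + J)*(J + K))
G(s) = 396 (G(s) = -36*(-7) - 36*3 + 9*(-7)² + 9*(-7)*3 = 252 - 108 + 9*49 - 189 = 252 - 108 + 441 - 189 = 396)
R(d, U) = -99*U
R(-814, G(28))/991227 = -99*396/991227 = -39204*1/991227 = -13068/330409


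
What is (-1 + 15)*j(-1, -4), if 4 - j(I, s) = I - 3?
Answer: 112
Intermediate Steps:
j(I, s) = 7 - I (j(I, s) = 4 - (I - 3) = 4 - (-3 + I) = 4 + (3 - I) = 7 - I)
(-1 + 15)*j(-1, -4) = (-1 + 15)*(7 - 1*(-1)) = 14*(7 + 1) = 14*8 = 112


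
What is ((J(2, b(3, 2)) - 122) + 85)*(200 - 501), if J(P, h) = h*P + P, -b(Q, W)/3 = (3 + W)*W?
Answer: 28595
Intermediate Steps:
b(Q, W) = -3*W*(3 + W) (b(Q, W) = -3*(3 + W)*W = -3*W*(3 + W))
J(P, h) = P + P*h (J(P, h) = P*h + P = P + P*h)
((J(2, b(3, 2)) - 122) + 85)*(200 - 501) = ((2*(1 - 3*2*(3 + 2)) - 122) + 85)*(200 - 501) = ((2*(1 - 3*2*5) - 122) + 85)*(-301) = ((2*(1 - 30) - 122) + 85)*(-301) = ((2*(-29) - 122) + 85)*(-301) = ((-58 - 122) + 85)*(-301) = (-180 + 85)*(-301) = -95*(-301) = 28595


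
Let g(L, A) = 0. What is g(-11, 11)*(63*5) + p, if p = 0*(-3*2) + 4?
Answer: 4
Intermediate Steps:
p = 4 (p = 0*(-3*2) + 4 = 0*(-6) + 4 = 0 + 4 = 4)
g(-11, 11)*(63*5) + p = 0*(63*5) + 4 = 0*315 + 4 = 0 + 4 = 4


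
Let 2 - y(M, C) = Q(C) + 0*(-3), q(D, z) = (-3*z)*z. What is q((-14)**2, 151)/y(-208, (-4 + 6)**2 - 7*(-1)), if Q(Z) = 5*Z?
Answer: 68403/53 ≈ 1290.6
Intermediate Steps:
q(D, z) = -3*z**2
y(M, C) = 2 - 5*C (y(M, C) = 2 - (5*C + 0*(-3)) = 2 - (5*C + 0) = 2 - 5*C)
q((-14)**2, 151)/y(-208, (-4 + 6)**2 - 7*(-1)) = (-3*151**2)/(2 - 5*((-4 + 6)**2 - 7*(-1))) = (-3*22801)/(2 - 5*(2**2 + 7)) = -68403/(2 - 5*(4 + 7)) = -68403/(2 - 5*11) = -68403/(2 - 55) = -68403/(-53) = -68403*(-1/53) = 68403/53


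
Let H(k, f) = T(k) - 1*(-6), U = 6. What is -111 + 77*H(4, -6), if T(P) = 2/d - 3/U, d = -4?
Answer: 274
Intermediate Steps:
T(P) = -1 (T(P) = 2/(-4) - 3/6 = 2*(-1/4) - 3*1/6 = -1/2 - 1/2 = -1)
H(k, f) = 5 (H(k, f) = -1 - 1*(-6) = -1 + 6 = 5)
-111 + 77*H(4, -6) = -111 + 77*5 = -111 + 385 = 274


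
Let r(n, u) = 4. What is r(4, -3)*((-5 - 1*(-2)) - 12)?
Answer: -60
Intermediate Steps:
r(4, -3)*((-5 - 1*(-2)) - 12) = 4*((-5 - 1*(-2)) - 12) = 4*((-5 + 2) - 12) = 4*(-3 - 12) = 4*(-15) = -60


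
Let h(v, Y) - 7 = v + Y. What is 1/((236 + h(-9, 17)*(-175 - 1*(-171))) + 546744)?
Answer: 1/546920 ≈ 1.8284e-6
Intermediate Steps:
h(v, Y) = 7 + Y + v (h(v, Y) = 7 + (v + Y) = 7 + (Y + v) = 7 + Y + v)
1/((236 + h(-9, 17)*(-175 - 1*(-171))) + 546744) = 1/((236 + (7 + 17 - 9)*(-175 - 1*(-171))) + 546744) = 1/((236 + 15*(-175 + 171)) + 546744) = 1/((236 + 15*(-4)) + 546744) = 1/((236 - 60) + 546744) = 1/(176 + 546744) = 1/546920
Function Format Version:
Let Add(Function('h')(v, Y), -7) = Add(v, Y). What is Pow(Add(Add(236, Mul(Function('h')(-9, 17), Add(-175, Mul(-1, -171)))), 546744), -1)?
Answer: Rational(1, 546920) ≈ 1.8284e-6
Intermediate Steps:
Function('h')(v, Y) = Add(7, Y, v) (Function('h')(v, Y) = Add(7, Add(v, Y)) = Add(7, Add(Y, v)) = Add(7, Y, v))
Pow(Add(Add(236, Mul(Function('h')(-9, 17), Add(-175, Mul(-1, -171)))), 546744), -1) = Pow(Add(Add(236, Mul(Add(7, 17, -9), Add(-175, Mul(-1, -171)))), 546744), -1) = Pow(Add(Add(236, Mul(15, Add(-175, 171))), 546744), -1) = Pow(Add(Add(236, Mul(15, -4)), 546744), -1) = Pow(Add(Add(236, -60), 546744), -1) = Pow(Add(176, 546744), -1) = Pow(546920, -1) = Rational(1, 546920)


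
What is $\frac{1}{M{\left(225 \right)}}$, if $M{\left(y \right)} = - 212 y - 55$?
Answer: $- \frac{1}{47755} \approx -2.094 \cdot 10^{-5}$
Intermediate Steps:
$M{\left(y \right)} = -55 - 212 y$
$\frac{1}{M{\left(225 \right)}} = \frac{1}{-55 - 47700} = \frac{1}{-47755} = - \frac{1}{47755}$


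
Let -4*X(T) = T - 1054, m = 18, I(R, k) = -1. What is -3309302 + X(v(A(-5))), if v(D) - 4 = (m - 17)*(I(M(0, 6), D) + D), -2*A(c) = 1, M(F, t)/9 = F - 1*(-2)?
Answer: -26472313/8 ≈ -3.3090e+6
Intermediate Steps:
M(F, t) = 18 + 9*F (M(F, t) = 9*(F - 1*(-2)) = 9*(F + 2) = 9*(2 + F) = 18 + 9*F)
A(c) = -½ (A(c) = -½*1 = -½)
v(D) = 3 + D (v(D) = 4 + (18 - 17)*(-1 + D) = 4 + 1*(-1 + D) = 4 + (-1 + D) = 3 + D)
X(T) = 527/2 - T/4 (X(T) = -(T - 1054)/4 = -(-1054 + T)/4 = 527/2 - T/4)
-3309302 + X(v(A(-5))) = -3309302 + (527/2 - (3 - ½)/4) = -3309302 + (527/2 - ¼*5/2) = -3309302 + (527/2 - 5/8) = -3309302 + 2103/8 = -26472313/8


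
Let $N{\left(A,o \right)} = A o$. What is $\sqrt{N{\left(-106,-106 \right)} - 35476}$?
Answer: $4 i \sqrt{1515} \approx 155.69 i$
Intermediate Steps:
$\sqrt{N{\left(-106,-106 \right)} - 35476} = \sqrt{\left(-106\right) \left(-106\right) - 35476} = \sqrt{11236 - 35476} = \sqrt{-24240} = 4 i \sqrt{1515}$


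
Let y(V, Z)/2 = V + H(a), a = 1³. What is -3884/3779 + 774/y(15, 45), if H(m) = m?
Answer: 1400329/60464 ≈ 23.160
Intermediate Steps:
a = 1
y(V, Z) = 2 + 2*V (y(V, Z) = 2*(V + 1) = 2*(1 + V) = 2 + 2*V)
-3884/3779 + 774/y(15, 45) = -3884/3779 + 774/(2 + 2*15) = -3884*1/3779 + 774/(2 + 30) = -3884/3779 + 774/32 = -3884/3779 + 774*(1/32) = -3884/3779 + 387/16 = 1400329/60464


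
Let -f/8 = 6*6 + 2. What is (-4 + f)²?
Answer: 94864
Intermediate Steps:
f = -304 (f = -8*(6*6 + 2) = -8*(36 + 2) = -8*38 = -304)
(-4 + f)² = (-4 - 304)² = (-308)² = 94864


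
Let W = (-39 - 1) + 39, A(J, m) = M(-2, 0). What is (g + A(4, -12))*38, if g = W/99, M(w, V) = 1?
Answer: 3724/99 ≈ 37.616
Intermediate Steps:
A(J, m) = 1
W = -1 (W = -40 + 39 = -1)
g = -1/99 ≈ -0.010101
(g + A(4, -12))*38 = (-1/99 + 1)*38 = (98/99)*38 = 3724/99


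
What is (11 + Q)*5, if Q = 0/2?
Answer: 55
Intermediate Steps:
Q = 0 (Q = 0*(1/2) = 0)
(11 + Q)*5 = (11 + 0)*5 = 11*5 = 55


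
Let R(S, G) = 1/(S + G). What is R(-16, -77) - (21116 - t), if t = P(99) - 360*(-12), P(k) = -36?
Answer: -1565377/93 ≈ -16832.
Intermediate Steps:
R(S, G) = 1/(G + S)
t = 4284 (t = -36 - 360*(-12) = -36 - 1*(-4320) = -36 + 4320 = 4284)
R(-16, -77) - (21116 - t) = 1/(-77 - 16) - (21116 - 1*4284) = 1/(-93) - (21116 - 4284) = -1/93 - 1*16832 = -1/93 - 16832 = -1565377/93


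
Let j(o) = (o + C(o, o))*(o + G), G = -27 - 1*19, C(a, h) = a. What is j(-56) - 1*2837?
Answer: 8587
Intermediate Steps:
G = -46 (G = -27 - 19 = -46)
j(o) = 2*o*(-46 + o) (j(o) = (o + o)*(o - 46) = (2*o)*(-46 + o) = 2*o*(-46 + o))
j(-56) - 1*2837 = 2*(-56)*(-46 - 56) - 1*2837 = 2*(-56)*(-102) - 2837 = 11424 - 2837 = 8587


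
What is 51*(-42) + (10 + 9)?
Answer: -2123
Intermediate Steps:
51*(-42) + (10 + 9) = -2142 + 19 = -2123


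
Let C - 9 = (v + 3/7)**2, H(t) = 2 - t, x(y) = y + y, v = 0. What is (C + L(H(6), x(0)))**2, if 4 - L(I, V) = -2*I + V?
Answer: 64516/2401 ≈ 26.870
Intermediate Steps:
x(y) = 2*y
L(I, V) = 4 - V + 2*I (L(I, V) = 4 - (-2*I + V) = 4 - (V - 2*I) = 4 + (-V + 2*I) = 4 - V + 2*I)
C = 450/49 (C = 9 + (0 + 3/7)**2 = 9 + (3/7)**2 = 9 + 9/49 = 450/49 ≈ 9.1837)
(C + L(H(6), x(0)))**2 = (450/49 + (4 - 2*0 + 2*(2 - 1*6)))**2 = (450/49 + (4 - 1*0 + 2*(2 - 6)))**2 = (450/49 + (4 + 0 + 2*(-4)))**2 = (450/49 + (4 + 0 - 8))**2 = (450/49 - 4)**2 = (254/49)**2 = 64516/2401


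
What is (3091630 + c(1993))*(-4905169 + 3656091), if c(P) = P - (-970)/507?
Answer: -1959138661409818/507 ≈ -3.8642e+12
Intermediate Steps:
c(P) = 970/507 + P (c(P) = P - (-970)/507 = P - 1*(-970/507) = P + 970/507 = 970/507 + P)
(3091630 + c(1993))*(-4905169 + 3656091) = (3091630 + (970/507 + 1993))*(-4905169 + 3656091) = (3091630 + 1011421/507)*(-1249078) = (1568467831/507)*(-1249078) = -1959138661409818/507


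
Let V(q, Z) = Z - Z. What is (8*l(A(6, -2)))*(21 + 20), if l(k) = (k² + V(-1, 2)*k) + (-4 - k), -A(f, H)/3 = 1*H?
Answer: 8528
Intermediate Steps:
A(f, H) = -3*H
V(q, Z) = 0
l(k) = -4 + k² - k (l(k) = (k² + 0*k) + (-4 - k) = (k² + 0) + (-4 - k) = k² + (-4 - k) = -4 + k² - k)
(8*l(A(6, -2)))*(21 + 20) = (8*(-4 + (-3*(-2))² - (-3)*(-2)))*(21 + 20) = (8*(-4 + 6² - 1*6))*41 = (8*(-4 + 36 - 6))*41 = (8*26)*41 = 208*41 = 8528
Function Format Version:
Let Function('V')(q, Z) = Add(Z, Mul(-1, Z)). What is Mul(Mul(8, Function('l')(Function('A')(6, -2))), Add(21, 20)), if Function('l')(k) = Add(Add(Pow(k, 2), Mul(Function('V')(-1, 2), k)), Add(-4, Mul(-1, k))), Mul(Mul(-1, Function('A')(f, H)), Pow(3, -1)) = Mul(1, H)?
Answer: 8528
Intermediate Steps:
Function('A')(f, H) = Mul(-3, H) (Function('A')(f, H) = Mul(-3, Mul(1, H)) = Mul(-3, H))
Function('V')(q, Z) = 0
Function('l')(k) = Add(-4, Pow(k, 2), Mul(-1, k)) (Function('l')(k) = Add(Add(Pow(k, 2), Mul(0, k)), Add(-4, Mul(-1, k))) = Add(Add(Pow(k, 2), 0), Add(-4, Mul(-1, k))) = Add(Pow(k, 2), Add(-4, Mul(-1, k))) = Add(-4, Pow(k, 2), Mul(-1, k)))
Mul(Mul(8, Function('l')(Function('A')(6, -2))), Add(21, 20)) = Mul(Mul(8, Add(-4, Pow(Mul(-3, -2), 2), Mul(-1, Mul(-3, -2)))), Add(21, 20)) = Mul(Mul(8, Add(-4, Pow(6, 2), Mul(-1, 6))), 41) = Mul(Mul(8, Add(-4, 36, -6)), 41) = Mul(Mul(8, 26), 41) = Mul(208, 41) = 8528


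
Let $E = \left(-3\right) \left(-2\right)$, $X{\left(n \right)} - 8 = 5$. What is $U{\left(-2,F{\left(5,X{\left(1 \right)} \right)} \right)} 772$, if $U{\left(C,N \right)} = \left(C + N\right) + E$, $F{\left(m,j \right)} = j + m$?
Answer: $16984$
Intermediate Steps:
$X{\left(n \right)} = 13$ ($X{\left(n \right)} = 8 + 5 = 13$)
$E = 6$
$U{\left(C,N \right)} = 6 + C + N$ ($U{\left(C,N \right)} = \left(C + N\right) + 6 = 6 + C + N$)
$U{\left(-2,F{\left(5,X{\left(1 \right)} \right)} \right)} 772 = \left(6 - 2 + \left(13 + 5\right)\right) 772 = \left(6 - 2 + 18\right) 772 = 22 \cdot 772 = 16984$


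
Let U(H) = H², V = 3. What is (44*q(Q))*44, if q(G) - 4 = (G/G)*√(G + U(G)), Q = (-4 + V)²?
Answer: 7744 + 1936*√2 ≈ 10482.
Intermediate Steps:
Q = 1 (Q = (-4 + 3)² = (-1)² = 1)
q(G) = 4 + √(G + G²) (q(G) = 4 + (G/G)*√(G + G²) = 4 + 1*√(G + G²) = 4 + √(G + G²))
(44*q(Q))*44 = (44*(4 + √(1*(1 + 1))))*44 = (44*(4 + √(1*2)))*44 = (44*(4 + √2))*44 = (176 + 44*√2)*44 = 7744 + 1936*√2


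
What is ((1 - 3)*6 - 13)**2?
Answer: 625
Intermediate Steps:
((1 - 3)*6 - 13)**2 = (-2*6 - 13)**2 = (-12 - 13)**2 = (-25)**2 = 625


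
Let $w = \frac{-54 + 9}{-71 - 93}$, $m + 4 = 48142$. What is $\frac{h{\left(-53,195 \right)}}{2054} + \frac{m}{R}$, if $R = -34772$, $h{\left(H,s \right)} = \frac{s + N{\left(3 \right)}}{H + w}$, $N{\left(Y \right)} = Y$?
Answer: $- \frac{214026287457}{154395834034} \approx -1.3862$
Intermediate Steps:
$m = 48138$ ($m = -4 + 48142 = 48138$)
$w = \frac{45}{164}$ ($w = - \frac{45}{-164} = \left(-45\right) \left(- \frac{1}{164}\right) = \frac{45}{164} \approx 0.27439$)
$h{\left(H,s \right)} = \frac{3 + s}{\frac{45}{164} + H}$ ($h{\left(H,s \right)} = \frac{s + 3}{H + \frac{45}{164}} = \frac{3 + s}{\frac{45}{164} + H}$)
$\frac{h{\left(-53,195 \right)}}{2054} + \frac{m}{R} = \frac{164 \frac{1}{45 + 164 \left(-53\right)} \left(3 + 195\right)}{2054} + \frac{48138}{-34772} = 164 \frac{1}{45 - 8692} \cdot 198 \cdot \frac{1}{2054} + 48138 \left(- \frac{1}{34772}\right) = 164 \frac{1}{-8647} \cdot 198 \cdot \frac{1}{2054} - \frac{24069}{17386} = 164 \left(- \frac{1}{8647}\right) 198 \cdot \frac{1}{2054} - \frac{24069}{17386} = \left(- \frac{32472}{8647}\right) \frac{1}{2054} - \frac{24069}{17386} = - \frac{16236}{8880469} - \frac{24069}{17386} = - \frac{214026287457}{154395834034}$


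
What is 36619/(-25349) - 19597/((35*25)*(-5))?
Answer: 336556228/110901875 ≈ 3.0347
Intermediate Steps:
36619/(-25349) - 19597/((35*25)*(-5)) = 36619*(-1/25349) - 19597/(875*(-5)) = -36619/25349 - 19597/(-4375) = -36619/25349 - 19597*(-1/4375) = -36619/25349 + 19597/4375 = 336556228/110901875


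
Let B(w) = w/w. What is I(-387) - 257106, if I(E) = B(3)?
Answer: -257105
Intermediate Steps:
B(w) = 1
I(E) = 1
I(-387) - 257106 = 1 - 257106 = -257105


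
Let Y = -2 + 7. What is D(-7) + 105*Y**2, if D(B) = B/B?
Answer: 2626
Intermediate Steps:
Y = 5
D(B) = 1
D(-7) + 105*Y**2 = 1 + 105*5**2 = 1 + 105*25 = 1 + 2625 = 2626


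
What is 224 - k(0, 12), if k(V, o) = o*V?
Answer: 224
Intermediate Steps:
k(V, o) = V*o
224 - k(0, 12) = 224 - 0*12 = 224 - 1*0 = 224 + 0 = 224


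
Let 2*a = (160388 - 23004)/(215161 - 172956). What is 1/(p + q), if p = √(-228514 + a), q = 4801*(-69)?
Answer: -4660402715/1543850161783561 - I*√407040411234990/4631550485350683 ≈ -3.0187e-6 - 4.356e-9*I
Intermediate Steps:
a = 68692/42205 (a = ((160388 - 23004)/(215161 - 172956))/2 = (137384/42205)/2 = (137384*(1/42205))/2 = (½)*(137384/42205) = 68692/42205 ≈ 1.6276)
q = -331269
p = I*√407040411234990/42205 (p = √(-228514 + 68692/42205) = √(-9644364678/42205) = I*√407040411234990/42205 ≈ 478.03*I)
1/(p + q) = 1/(I*√407040411234990/42205 - 331269) = 1/(-331269 + I*√407040411234990/42205)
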